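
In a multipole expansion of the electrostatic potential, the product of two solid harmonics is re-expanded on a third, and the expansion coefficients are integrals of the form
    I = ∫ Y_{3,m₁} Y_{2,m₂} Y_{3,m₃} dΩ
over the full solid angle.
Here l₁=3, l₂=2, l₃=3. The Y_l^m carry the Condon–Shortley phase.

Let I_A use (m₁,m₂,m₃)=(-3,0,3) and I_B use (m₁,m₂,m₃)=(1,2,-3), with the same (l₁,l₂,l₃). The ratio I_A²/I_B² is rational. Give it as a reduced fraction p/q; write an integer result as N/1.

5/2

Shared (l₁,l₂,l₃)=(3,2,3): N and (l;000)² cancel in I_A²/I_B².
A: Δ = 2!·4!·2!/9! = 1/3780; Racah Σ t=2..2: t=2:+1/96 = 1/96; ⇒ 3j(3 2 3; -3 0 3)² = 5/84, sgn +1
B: Δ = 2!·4!·2!/9! = 1/3780; Racah Σ t=2..2: t=2:+1/96 = 1/96; ⇒ 3j(3 2 3; 1 2 -3)² = 1/42, sgn +1
I_A²/I_B² = (5/84)/(1/42) = 5/2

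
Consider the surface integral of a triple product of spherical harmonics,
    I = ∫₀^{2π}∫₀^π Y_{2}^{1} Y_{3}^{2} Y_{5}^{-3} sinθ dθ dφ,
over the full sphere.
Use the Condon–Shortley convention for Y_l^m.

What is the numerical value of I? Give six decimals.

-0.253584

Rules hold: Σm=0, L=10 even, 1≤5≤5.
N = 5·7·11 = 385
Δ = 0!·4!·6!/11! = 1/2310
Racah Σ t=0..0: t=0:+1/144 = 1/144
⇒ 3j(2 3 5; 0 0 0)² = 10/231, sgn -1
Racah Σ t=0..0: t=0:+1/720 = 1/720
⇒ 3j(2 3 5; 1 2 -3)² = 8/165, sgn +1
4πI² = N·(3j₀)²·(3jₘ)² = 80/99
I = -1·√(0.808081/4π) = -0.25358436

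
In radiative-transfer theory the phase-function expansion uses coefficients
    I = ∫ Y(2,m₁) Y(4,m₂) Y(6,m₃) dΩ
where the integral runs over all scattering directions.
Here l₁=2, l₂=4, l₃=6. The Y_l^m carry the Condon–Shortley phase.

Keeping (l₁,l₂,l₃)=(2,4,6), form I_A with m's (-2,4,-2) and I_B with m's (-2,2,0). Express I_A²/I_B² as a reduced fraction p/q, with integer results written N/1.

Same 2,4,6: normalisation and zero-m 3j drop out of the ratio.
A: Δ: 0! 4! 8! / 13! → 1/6435; sum: t=0:+1/967680 = 1/967680; 3j²(2 4 6; -2 4 -2) = Δ·Π!·Σ² = 1/6435  (sign +1)
B: Δ: 0! 4! 8! / 13! → 1/6435; sum: t=0:+1/34560 = 1/34560; 3j²(2 4 6; -2 2 0) = Δ·Π!·Σ² = 1/429  (sign +1)
I_A²/I_B² = (1/6435)/(1/429) = 1/15

1/15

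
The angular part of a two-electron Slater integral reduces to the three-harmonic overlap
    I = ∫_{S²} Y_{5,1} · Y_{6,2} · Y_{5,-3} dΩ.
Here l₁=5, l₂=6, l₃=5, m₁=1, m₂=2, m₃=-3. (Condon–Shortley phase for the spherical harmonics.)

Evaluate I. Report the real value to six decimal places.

-0.106727

m-sum 0 ✓  L=16 even ✓  1≤5≤11 ✓
Π(2lᵢ+1) = 11×13×11 = 1573
triangle coeff Δ(5,6,5) = 1/28588560
Σ_t [1,5]: t=1:−1/345600 t=2:+1/13824 t=3:−1/5184 t=4:+1/13824 t=5:−1/345600 = -7/129600
(3j)²=80/7293 [(5 6 5; 0 0 0)], sign=+1
Σ_t [2,4]: t=2:+1/138240 t=3:−1/25920 t=4:+1/55296 = -11/829440
(3j)²=11/1326 [(5 6 5; 1 2 -3)], sign=-1
⇒ 4πI² = 4840/33813
I = (-1)√(4840/33813/(4π)) = -0.10672739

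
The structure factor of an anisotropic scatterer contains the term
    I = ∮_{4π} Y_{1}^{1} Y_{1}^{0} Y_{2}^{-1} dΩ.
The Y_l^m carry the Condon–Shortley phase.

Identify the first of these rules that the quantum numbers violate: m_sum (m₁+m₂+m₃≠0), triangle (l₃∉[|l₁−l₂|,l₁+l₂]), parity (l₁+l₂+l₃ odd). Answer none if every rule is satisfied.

m₁+m₂+m₃ = 1 + 0 − 1 = 0  ✓
triangle: |1−1|=0 ≤ l₃=2 ≤ 1+1=2  ✓
parity: l₁+l₂+l₃ = 4 is even  ✓

none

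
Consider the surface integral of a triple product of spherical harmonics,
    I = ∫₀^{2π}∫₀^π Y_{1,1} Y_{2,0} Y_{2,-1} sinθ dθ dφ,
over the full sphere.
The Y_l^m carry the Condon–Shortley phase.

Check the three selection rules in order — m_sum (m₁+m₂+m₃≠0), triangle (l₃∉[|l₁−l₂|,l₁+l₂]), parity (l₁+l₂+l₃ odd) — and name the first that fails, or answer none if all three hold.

parity

m₁+m₂+m₃ = 1 + 0 − 1 = 0  ✓
triangle: |1−2|=1 ≤ l₃=2 ≤ 1+2=3  ✓
parity: l₁+l₂+l₃ = 5 is odd  ✗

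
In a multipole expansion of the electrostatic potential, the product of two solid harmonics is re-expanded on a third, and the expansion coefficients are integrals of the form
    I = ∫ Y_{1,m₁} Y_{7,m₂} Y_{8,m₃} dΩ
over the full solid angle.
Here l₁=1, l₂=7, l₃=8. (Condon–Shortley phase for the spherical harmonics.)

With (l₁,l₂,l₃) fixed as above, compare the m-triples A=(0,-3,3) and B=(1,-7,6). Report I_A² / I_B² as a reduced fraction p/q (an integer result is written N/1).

55/1

l's match ⇒ only the (l;m) 3-j factors differ between A and B.
A: triangle coeff Δ(1,7,8) = 1/2040; Σ_t [0,0]: t=0:+1/87091200 = 1/87091200; (3j)²=11/408 [(1 7 8; 0 -3 3)], sign=-1
B: triangle coeff Δ(1,7,8) = 1/2040; Σ_t [0,0]: t=0:+1/174356582400 = 1/174356582400; (3j)²=1/2040 [(1 7 8; 1 -7 6)], sign=+1
I_A²/I_B² = (11/408)/(1/2040) = 55/1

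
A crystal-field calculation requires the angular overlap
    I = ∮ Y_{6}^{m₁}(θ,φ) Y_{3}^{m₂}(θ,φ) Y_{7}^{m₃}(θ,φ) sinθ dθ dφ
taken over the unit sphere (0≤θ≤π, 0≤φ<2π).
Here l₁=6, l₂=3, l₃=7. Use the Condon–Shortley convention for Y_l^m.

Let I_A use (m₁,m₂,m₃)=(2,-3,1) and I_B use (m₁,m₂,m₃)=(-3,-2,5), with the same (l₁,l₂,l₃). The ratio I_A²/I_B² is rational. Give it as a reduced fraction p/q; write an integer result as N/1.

Same 6,3,7: normalisation and zero-m 3j drop out of the ratio.
A: Δ: 2! 10! 4! / 17! → 1/2042040; sum: t=0:+1/829440 = 1/829440; 3j²(6 3 7; 2 -3 1) = Δ·Π!·Σ² = 35/2431  (sign +1)
B: Δ: 2! 10! 4! / 17! → 1/2042040; sum: t=0:+1/4354560 t=1:−1/1935360 = -1/3483648; 3j²(6 3 7; -3 -2 5) = Δ·Π!·Σ² = 125/12376  (sign -1)
I_A²/I_B² = (35/2431)/(125/12376) = 392/275

392/275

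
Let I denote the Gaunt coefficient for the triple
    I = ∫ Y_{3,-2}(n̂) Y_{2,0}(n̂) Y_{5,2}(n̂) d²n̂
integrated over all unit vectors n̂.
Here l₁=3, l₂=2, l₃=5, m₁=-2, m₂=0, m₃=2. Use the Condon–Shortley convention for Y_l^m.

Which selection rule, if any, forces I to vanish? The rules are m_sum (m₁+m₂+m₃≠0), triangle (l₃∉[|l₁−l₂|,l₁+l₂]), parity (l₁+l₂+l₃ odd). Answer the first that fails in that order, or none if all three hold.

none

m₁+m₂+m₃ = -2 + 0 + 2 = 0  ✓
triangle: |3−2|=1 ≤ l₃=5 ≤ 3+2=5  ✓
parity: l₁+l₂+l₃ = 10 is even  ✓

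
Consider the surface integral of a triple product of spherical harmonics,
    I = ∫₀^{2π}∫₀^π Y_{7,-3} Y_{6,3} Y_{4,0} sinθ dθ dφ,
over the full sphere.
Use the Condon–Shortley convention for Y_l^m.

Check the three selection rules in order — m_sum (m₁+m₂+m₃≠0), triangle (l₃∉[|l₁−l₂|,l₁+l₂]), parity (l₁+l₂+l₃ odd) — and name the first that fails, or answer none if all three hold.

parity

azimuthal sum: -3 + 3 + 0 = 0  ✓
1 ≤ 4 ≤ 13 (triangle on l)  ✓
L = 7 + 6 + 4 = 17 (odd)  ✗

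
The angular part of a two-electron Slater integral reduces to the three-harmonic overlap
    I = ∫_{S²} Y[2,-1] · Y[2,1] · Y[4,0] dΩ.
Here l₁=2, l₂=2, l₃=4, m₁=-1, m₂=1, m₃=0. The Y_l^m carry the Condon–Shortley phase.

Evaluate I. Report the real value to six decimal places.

0.161197

Checks pass: Σm=0; 8 even; l₃=4∈[0,4].
(2·2+1)(2·2+1)(2·4+1) = 225
Δ: 0! 4! 4! / 9! → 1/630
sum: t=0:+1/16 = 1/16
3j²(2 2 4; 0 0 0) = Δ·Π!·Σ² = 2/35  (sign +1)
sum: t=0:+1/36 = 1/36
3j²(2 2 4; -1 1 0) = Δ·Π!·Σ² = 8/315  (sign +1)
combine: 4πI² = 225·2/35·8/315 = 16/49
take √, sign +1: I = 0.16119702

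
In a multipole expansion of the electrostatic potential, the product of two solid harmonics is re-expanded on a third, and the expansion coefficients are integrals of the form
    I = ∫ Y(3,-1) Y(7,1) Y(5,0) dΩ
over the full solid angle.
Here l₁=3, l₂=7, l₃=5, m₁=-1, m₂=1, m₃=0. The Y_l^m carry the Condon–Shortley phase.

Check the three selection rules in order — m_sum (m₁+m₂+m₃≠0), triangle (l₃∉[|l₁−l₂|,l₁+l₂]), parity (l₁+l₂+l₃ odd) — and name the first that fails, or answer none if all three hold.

Σmᵢ = 0  ✓
l₃∈[|l₁−l₂|,l₁+l₂]=[4,10], have l₃=5  ✓
Σlᵢ = 15 ⇒ odd  ✗

parity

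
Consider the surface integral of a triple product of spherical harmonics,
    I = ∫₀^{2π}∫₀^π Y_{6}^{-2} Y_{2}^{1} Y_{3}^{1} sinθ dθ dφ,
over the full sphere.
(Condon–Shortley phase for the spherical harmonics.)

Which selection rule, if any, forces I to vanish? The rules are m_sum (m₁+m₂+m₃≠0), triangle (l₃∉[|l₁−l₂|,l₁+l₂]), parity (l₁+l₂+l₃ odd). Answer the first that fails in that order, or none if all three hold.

m₁+m₂+m₃ = -2 + 1 + 1 = 0  ✓
triangle: |6−2|=4 ≤ l₃=3 ≤ 6+2=8  ✗
parity: l₁+l₂+l₃ = 11 is odd

triangle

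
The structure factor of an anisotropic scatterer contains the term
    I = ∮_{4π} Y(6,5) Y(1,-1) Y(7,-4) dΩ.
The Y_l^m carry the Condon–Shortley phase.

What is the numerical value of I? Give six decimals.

Rules hold: Σm=0, L=14 even, 5≤7≤7.
N = 13·3·15 = 585
Δ = 0!·12!·2!/15! = 1/1365
Racah Σ t=0..0: t=0:+1/518400 = 1/518400
⇒ 3j(6 1 7; 0 0 0)² = 7/195, sgn -1
Racah Σ t=0..0: t=0:+1/79833600 = 1/79833600
⇒ 3j(6 1 7; 5 -1 -4)² = 1/455, sgn -1
4πI² = N·(3j₀)²·(3jₘ)² = 3/65
I = +1·√(0.0461538/4π) = 0.06060368

0.060604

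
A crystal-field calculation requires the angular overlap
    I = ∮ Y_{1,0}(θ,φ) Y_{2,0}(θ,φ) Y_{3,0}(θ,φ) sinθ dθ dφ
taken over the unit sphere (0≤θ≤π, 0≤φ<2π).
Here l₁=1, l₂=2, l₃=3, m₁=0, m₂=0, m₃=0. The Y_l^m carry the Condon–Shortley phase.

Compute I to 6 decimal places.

0.247767

Checks pass: Σm=0; 6 even; l₃=3∈[1,3].
(2·1+1)(2·2+1)(2·3+1) = 105
Δ: 0! 2! 4! / 7! → 1/105
sum: t=0:+1/4 = 1/4
3j²(1 2 3; 0 0 0) = Δ·Π!·Σ² = 3/35  (sign -1)
(m-triple is (0,0,0) — same symbol as above.)
combine: 4πI² = 105·3/35·3/35 = 27/35
take √, sign +1: I = 0.24776670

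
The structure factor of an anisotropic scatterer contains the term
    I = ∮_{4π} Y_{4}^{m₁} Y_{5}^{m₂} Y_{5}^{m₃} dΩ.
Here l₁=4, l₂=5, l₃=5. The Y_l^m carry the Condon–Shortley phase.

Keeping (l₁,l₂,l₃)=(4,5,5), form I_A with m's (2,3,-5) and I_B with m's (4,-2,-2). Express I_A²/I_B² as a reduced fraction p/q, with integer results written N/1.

Same 4,5,5: normalisation and zero-m 3j drop out of the ratio.
A: Δ: 4! 4! 6! / 15! → 1/3153150; sum: t=2:+1/69120 = 1/69120; 3j²(4 5 5; 2 3 -5) = Δ·Π!·Σ² = 4/143  (sign +1)
B: Δ: 4! 4! 6! / 15! → 1/3153150; sum: t=0:+1/20736 = 1/20736; 3j²(4 5 5; 4 -2 -2) = Δ·Π!·Σ² = 35/1287  (sign -1)
I_A²/I_B² = (4/143)/(35/1287) = 36/35

36/35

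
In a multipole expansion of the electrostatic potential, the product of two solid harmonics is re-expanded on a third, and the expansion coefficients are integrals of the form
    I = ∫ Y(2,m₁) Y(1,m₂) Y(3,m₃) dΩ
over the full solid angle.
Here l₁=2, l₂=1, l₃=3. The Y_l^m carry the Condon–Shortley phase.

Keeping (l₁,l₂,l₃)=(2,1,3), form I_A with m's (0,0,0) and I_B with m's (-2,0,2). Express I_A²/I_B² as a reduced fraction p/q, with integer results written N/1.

Same 2,1,3: normalisation and zero-m 3j drop out of the ratio.
A: Δ: 0! 4! 2! / 7! → 1/105; sum: t=0:+1/4 = 1/4; 3j²(2 1 3; 0 0 0) = Δ·Π!·Σ² = 3/35  (sign -1)
B: Δ: 0! 4! 2! / 7! → 1/105; sum: t=0:+1/24 = 1/24; 3j²(2 1 3; -2 0 2) = Δ·Π!·Σ² = 1/21  (sign -1)
I_A²/I_B² = (3/35)/(1/21) = 9/5

9/5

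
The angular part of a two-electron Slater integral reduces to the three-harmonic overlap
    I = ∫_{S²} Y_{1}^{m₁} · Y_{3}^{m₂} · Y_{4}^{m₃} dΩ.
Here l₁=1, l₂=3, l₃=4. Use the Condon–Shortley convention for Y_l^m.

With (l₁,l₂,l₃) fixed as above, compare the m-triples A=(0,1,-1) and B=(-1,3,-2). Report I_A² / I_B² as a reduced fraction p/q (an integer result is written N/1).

15/1

Shared (l₁,l₂,l₃)=(1,3,4): N and (l;000)² cancel in I_A²/I_B².
A: Δ = 0!·2!·6!/9! = 1/252; Racah Σ t=0..0: t=0:+1/48 = 1/48; ⇒ 3j(1 3 4; 0 1 -1)² = 5/84, sgn -1
B: Δ = 0!·2!·6!/9! = 1/252; Racah Σ t=0..0: t=0:+1/1440 = 1/1440; ⇒ 3j(1 3 4; -1 3 -2)² = 1/252, sgn +1
I_A²/I_B² = (5/84)/(1/252) = 15/1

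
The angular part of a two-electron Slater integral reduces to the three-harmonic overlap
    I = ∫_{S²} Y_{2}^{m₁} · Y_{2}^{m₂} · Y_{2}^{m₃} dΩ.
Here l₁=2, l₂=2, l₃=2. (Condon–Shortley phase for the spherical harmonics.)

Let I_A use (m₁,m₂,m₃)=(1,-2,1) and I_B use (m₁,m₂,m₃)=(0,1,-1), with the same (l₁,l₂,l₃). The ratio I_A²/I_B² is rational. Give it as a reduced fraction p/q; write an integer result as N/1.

Shared (l₁,l₂,l₃)=(2,2,2): N and (l;000)² cancel in I_A²/I_B².
A: Δ = 2!·2!·2!/7! = 1/630; Racah Σ t=0..0: t=0:+1/4 = 1/4; ⇒ 3j(2 2 2; 1 -2 1)² = 3/35, sgn -1
B: Δ = 2!·2!·2!/7! = 1/630; Racah Σ t=1..2: t=1:−1/2 t=2:+1/4 = -1/4; ⇒ 3j(2 2 2; 0 1 -1)² = 1/70, sgn +1
I_A²/I_B² = (3/35)/(1/70) = 6/1

6/1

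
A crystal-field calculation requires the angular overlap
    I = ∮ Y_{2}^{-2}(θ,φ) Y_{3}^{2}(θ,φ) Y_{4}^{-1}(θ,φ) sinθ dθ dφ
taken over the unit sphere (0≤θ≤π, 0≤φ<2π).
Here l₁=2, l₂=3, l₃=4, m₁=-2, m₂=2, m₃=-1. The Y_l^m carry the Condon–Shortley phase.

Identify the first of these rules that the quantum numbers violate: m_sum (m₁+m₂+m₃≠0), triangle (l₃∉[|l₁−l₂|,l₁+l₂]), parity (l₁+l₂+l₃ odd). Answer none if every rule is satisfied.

azimuthal sum: -2 + 2 − 1 = -1  ✗
1 ≤ 4 ≤ 5 (triangle on l)
L = 2 + 3 + 4 = 9 (odd)

m_sum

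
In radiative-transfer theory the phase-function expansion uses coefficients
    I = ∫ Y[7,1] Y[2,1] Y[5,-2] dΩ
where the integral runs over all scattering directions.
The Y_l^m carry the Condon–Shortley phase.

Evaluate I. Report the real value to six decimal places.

m-sum 0 ✓  L=14 even ✓  5≤5≤9 ✓
Π(2lᵢ+1) = 15×5×11 = 825
triangle coeff Δ(7,2,5) = 1/15015
Σ_t [2,2]: t=2:+1/57600 = 1/57600
(3j)²=21/715 [(7 2 5; 0 0 0)], sign=-1
Σ_t [3,3]: t=3:−1/181440 = -1/181440
(3j)²=32/3003 [(7 2 5; 1 1 -2)], sign=+1
⇒ 4πI² = 480/1859
I = (-1)√(480/1859/(4π)) = -0.14334284

-0.143343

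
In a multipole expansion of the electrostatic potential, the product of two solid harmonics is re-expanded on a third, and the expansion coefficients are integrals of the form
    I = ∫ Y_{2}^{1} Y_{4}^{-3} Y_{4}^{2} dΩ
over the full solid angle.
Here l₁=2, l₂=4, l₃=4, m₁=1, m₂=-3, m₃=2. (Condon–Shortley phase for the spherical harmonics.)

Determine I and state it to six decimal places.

m-sum 0 ✓  L=10 even ✓  2≤4≤6 ✓
Π(2lᵢ+1) = 5×9×9 = 405
triangle coeff Δ(2,4,4) = 1/13860
Σ_t [0,2]: t=0:+1/192 t=1:−1/36 t=2:+1/192 = -5/288
(3j)²=20/693 [(2 4 4; 0 0 0)], sign=-1
Σ_t [0,1]: t=0:+1/240 t=1:−1/1440 = 1/288
(3j)²=5/132 [(2 4 4; 1 -3 2)], sign=+1
⇒ 4πI² = 375/847
I = (-1)√(375/847/(4π)) = -0.18770204

-0.187702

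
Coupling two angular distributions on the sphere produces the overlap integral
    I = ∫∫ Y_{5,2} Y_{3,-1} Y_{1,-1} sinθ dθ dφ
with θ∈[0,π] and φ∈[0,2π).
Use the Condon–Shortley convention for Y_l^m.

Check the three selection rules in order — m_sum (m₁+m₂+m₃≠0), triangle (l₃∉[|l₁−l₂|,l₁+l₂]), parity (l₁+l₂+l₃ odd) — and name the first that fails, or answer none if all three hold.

triangle

azimuthal sum: 2 − 1 − 1 = 0  ✓
2 ≤ 1 ≤ 8 (triangle on l)  ✗
L = 5 + 3 + 1 = 9 (odd)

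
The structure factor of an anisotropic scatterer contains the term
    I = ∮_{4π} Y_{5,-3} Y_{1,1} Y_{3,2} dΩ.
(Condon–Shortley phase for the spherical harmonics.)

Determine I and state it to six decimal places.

0.000000

l₃=3 ∉ [4,6] — triangle fails ⇒ I = 0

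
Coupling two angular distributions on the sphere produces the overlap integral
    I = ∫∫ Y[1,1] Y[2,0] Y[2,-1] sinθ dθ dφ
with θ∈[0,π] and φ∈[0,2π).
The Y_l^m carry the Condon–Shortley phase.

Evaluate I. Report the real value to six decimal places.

0.000000

Σlᵢ=5 odd — θ-integrand is odd under cosθ→−cosθ; I=0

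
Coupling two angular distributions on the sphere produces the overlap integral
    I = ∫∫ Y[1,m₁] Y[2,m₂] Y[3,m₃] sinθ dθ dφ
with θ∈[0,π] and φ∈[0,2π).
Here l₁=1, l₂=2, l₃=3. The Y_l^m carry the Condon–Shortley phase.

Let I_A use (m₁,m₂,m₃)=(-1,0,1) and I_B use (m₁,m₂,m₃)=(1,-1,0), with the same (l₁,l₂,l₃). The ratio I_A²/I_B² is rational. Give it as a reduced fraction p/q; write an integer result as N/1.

Same 1,2,3: normalisation and zero-m 3j drop out of the ratio.
A: Δ: 0! 2! 4! / 7! → 1/105; sum: t=0:+1/8 = 1/8; 3j²(1 2 3; -1 0 1) = Δ·Π!·Σ² = 2/35  (sign +1)
B: Δ: 0! 2! 4! / 7! → 1/105; sum: t=0:+1/12 = 1/12; 3j²(1 2 3; 1 -1 0) = Δ·Π!·Σ² = 1/35  (sign -1)
I_A²/I_B² = (2/35)/(1/35) = 2/1

2/1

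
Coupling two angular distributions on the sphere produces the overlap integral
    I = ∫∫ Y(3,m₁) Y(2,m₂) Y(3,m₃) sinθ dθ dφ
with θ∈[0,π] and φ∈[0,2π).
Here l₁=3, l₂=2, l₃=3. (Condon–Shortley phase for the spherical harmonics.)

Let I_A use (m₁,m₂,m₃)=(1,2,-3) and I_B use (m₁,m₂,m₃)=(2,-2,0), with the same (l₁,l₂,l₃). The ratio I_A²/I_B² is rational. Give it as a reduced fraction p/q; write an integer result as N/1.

1/2

Same 3,2,3: normalisation and zero-m 3j drop out of the ratio.
A: Δ: 2! 4! 2! / 9! → 1/3780; sum: t=2:+1/96 = 1/96; 3j²(3 2 3; 1 2 -3) = Δ·Π!·Σ² = 1/42  (sign +1)
B: Δ: 2! 4! 2! / 9! → 1/3780; sum: t=0:+1/24 = 1/24; 3j²(3 2 3; 2 -2 0) = Δ·Π!·Σ² = 1/21  (sign -1)
I_A²/I_B² = (1/42)/(1/21) = 1/2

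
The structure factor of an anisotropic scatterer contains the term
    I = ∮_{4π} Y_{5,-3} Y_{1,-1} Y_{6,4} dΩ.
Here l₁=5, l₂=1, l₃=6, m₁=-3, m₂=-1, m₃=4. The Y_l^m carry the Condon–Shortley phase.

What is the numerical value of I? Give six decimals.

0.274090

m-sum 0 ✓  L=12 even ✓  4≤6≤6 ✓
Π(2lᵢ+1) = 11×3×13 = 429
triangle coeff Δ(5,1,6) = 1/858
Σ_t [0,0]: t=0:+1/14400 = 1/14400
(3j)²=6/143 [(5 1 6; 0 0 0)], sign=+1
Σ_t [0,0]: t=0:+1/161280 = 1/161280
(3j)²=15/286 [(5 1 6; -3 -1 4)], sign=+1
⇒ 4πI² = 135/143
I = (+1)√(135/143/(4π)) = 0.27409047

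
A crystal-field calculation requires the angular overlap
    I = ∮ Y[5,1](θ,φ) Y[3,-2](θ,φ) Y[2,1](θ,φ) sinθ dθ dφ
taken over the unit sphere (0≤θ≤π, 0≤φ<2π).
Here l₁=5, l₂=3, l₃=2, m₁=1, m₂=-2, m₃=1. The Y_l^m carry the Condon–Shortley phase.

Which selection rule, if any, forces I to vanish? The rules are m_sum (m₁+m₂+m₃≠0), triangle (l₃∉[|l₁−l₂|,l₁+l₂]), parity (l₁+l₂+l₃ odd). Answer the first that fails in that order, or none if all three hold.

none

m₁+m₂+m₃ = 1 − 2 + 1 = 0  ✓
triangle: |5−3|=2 ≤ l₃=2 ≤ 5+3=8  ✓
parity: l₁+l₂+l₃ = 10 is even  ✓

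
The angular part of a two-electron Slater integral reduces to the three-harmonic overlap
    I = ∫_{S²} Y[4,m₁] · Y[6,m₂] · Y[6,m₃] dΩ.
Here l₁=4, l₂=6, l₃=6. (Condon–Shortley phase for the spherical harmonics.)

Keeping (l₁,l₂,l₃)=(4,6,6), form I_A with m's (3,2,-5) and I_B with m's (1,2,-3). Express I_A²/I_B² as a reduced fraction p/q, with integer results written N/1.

3773/2535

Shared (l₁,l₂,l₃)=(4,6,6): N and (l;000)² cancel in I_A²/I_B².
A: Δ = 4!·4!·8!/17! = 1/15315300; Racah Σ t=0..1: t=0:+1/5806080 t=1:−1/725760 = -1/829440; ⇒ 3j(4 6 6; 3 2 -5)² = 49/2652, sgn +1
B: Δ = 4!·4!·8!/17! = 1/15315300; Racah Σ t=0..3: t=0:+1/5806080 t=1:−1/120960 t=2:+1/34560 t=3:−1/103680 = 13/1161216; ⇒ 3j(4 6 6; 1 2 -3)² = 65/5236, sgn -1
I_A²/I_B² = (49/2652)/(65/5236) = 3773/2535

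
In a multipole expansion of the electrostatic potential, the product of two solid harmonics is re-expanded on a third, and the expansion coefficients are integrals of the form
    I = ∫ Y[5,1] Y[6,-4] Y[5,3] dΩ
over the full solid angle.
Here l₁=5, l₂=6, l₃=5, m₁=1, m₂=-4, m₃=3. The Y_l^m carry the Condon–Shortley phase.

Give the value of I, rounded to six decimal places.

-0.069086

m-sum 0 ✓  L=16 even ✓  1≤5≤11 ✓
Π(2lᵢ+1) = 11×13×11 = 1573
triangle coeff Δ(5,6,5) = 1/28588560
Σ_t [1,5]: t=1:−1/345600 t=2:+1/13824 t=3:−1/5184 t=4:+1/13824 t=5:−1/345600 = -7/129600
(3j)²=80/7293 [(5 6 5; 0 0 0)], sign=+1
Σ_t [0,2]: t=0:+1/829440 t=1:−1/86400 t=2:+1/138240 = -13/4147200
(3j)²=13/3740 [(5 6 5; 1 -4 3)], sign=-1
⇒ 4πI² = 52/867
I = (-1)√(52/867/(4π)) = -0.06908555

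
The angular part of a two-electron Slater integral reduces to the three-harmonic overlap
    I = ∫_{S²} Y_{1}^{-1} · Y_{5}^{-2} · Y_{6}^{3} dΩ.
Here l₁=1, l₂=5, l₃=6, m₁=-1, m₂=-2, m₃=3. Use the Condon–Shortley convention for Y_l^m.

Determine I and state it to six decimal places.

-0.245154

Rules hold: Σm=0, L=12 even, 4≤6≤6.
N = 3·11·13 = 429
Δ = 0!·2!·10!/13! = 1/858
Racah Σ t=0..0: t=0:+1/14400 = 1/14400
⇒ 3j(1 5 6; 0 0 0)² = 6/143, sgn +1
Racah Σ t=0..0: t=0:+1/60480 = 1/60480
⇒ 3j(1 5 6; -1 -2 3)² = 6/143, sgn -1
4πI² = N·(3j₀)²·(3jₘ)² = 108/143
I = -1·√(0.755245/4π) = -0.24515397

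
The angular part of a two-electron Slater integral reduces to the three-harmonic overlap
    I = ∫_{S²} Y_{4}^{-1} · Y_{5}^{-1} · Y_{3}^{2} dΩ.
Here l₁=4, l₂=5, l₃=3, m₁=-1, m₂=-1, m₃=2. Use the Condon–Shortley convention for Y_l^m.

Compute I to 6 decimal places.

Checks pass: Σm=0; 12 even; l₃=3∈[1,9].
(2·4+1)(2·5+1)(2·3+1) = 693
Δ: 6! 2! 4! / 13! → 1/180180
sum: t=2:+1/576 t=3:−1/144 t=4:+1/576 = -1/288
3j²(4 5 3; 0 0 0) = Δ·Π!·Σ² = 20/1001  (sign +1)
sum: t=3:−1/432 t=4:+1/1152 = -5/3456
3j²(4 5 3; -1 -1 2) = Δ·Π!·Σ² = 625/36036  (sign +1)
combine: 4πI² = 693·20/1001·625/36036 = 3125/13013
take √, sign +1: I = 0.13823925

0.138239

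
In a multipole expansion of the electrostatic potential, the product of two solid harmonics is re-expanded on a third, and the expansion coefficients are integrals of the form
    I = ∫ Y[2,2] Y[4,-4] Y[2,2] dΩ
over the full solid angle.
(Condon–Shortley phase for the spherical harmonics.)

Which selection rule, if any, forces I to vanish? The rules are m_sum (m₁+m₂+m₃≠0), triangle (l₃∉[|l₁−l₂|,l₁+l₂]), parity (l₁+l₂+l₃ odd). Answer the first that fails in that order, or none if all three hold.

azimuthal sum: 2 − 4 + 2 = 0  ✓
2 ≤ 2 ≤ 6 (triangle on l)  ✓
L = 2 + 4 + 2 = 8 (even)  ✓

none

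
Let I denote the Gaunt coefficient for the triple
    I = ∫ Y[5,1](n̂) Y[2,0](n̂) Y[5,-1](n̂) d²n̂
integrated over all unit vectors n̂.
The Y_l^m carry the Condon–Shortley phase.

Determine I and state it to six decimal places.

Checks pass: Σm=0; 12 even; l₃=5∈[3,7].
(2·5+1)(2·2+1)(2·5+1) = 605
Δ: 2! 8! 2! / 13! → 1/38610
sum: t=0:+1/2880 t=1:−1/576 t=2:+1/2880 = -1/960
3j²(5 2 5; 0 0 0) = Δ·Π!·Σ² = 10/429  (sign +1)
sum: t=0:+1/2304 t=1:−1/720 t=2:+1/5760 = -1/1280
3j²(5 2 5; 1 0 -1) = Δ·Π!·Σ² = 27/1430  (sign -1)
combine: 4πI² = 605·10/429·27/1430 = 45/169
take √, sign -1: I = -0.14556534

-0.145565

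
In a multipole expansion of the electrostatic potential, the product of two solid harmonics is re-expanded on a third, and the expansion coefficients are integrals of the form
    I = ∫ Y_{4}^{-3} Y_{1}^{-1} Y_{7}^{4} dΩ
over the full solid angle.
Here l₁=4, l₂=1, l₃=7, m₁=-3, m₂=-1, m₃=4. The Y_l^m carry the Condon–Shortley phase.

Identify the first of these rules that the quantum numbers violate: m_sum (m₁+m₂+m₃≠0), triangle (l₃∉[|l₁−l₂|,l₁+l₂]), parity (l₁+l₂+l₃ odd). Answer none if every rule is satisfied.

azimuthal sum: -3 − 1 + 4 = 0  ✓
3 ≤ 7 ≤ 5 (triangle on l)  ✗
L = 4 + 1 + 7 = 12 (even)

triangle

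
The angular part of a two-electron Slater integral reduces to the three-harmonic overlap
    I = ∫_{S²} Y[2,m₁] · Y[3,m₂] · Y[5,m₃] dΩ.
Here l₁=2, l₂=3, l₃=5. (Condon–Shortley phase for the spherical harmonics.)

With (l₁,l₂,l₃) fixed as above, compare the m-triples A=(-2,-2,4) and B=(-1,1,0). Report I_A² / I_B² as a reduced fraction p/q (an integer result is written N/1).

63/25

Shared (l₁,l₂,l₃)=(2,3,5): N and (l;000)² cancel in I_A²/I_B².
A: Δ = 0!·4!·6!/11! = 1/2310; Racah Σ t=0..0: t=0:+1/2880 = 1/2880; ⇒ 3j(2 3 5; -2 -2 4)² = 3/55, sgn -1
B: Δ = 0!·4!·6!/11! = 1/2310; Racah Σ t=0..0: t=0:+1/288 = 1/288; ⇒ 3j(2 3 5; -1 1 0)² = 5/231, sgn -1
I_A²/I_B² = (3/55)/(5/231) = 63/25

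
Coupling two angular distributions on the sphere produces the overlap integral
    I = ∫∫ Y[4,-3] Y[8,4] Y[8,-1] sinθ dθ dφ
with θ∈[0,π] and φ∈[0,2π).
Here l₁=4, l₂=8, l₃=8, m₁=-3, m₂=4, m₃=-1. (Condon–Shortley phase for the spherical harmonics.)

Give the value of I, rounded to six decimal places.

Rules hold: Σm=0, L=20 even, 4≤8≤12.
N = 9·17·17 = 2601
Δ = 4!·4!·12!/21! = 1/185175900
Racah Σ t=0..4: t=0:+1/557383680 t=1:−1/21772800 t=2:+1/8294400 t=3:−1/21772800 t=4:+1/557383680 = 1/30965760
⇒ 3j(4 8 8; 0 0 0)² = 36/4199, sgn +1
Racah Σ t=3..4: t=3:−1/313528320 t=4:+1/139345920 = 1/250822656
⇒ 3j(4 8 8; -3 4 -1)² = 1375/151164, sgn -1
4πI² = N·(3j₀)²·(3jₘ)² = 12375/61009
I = -1·√(0.202839/4π) = -0.12704884

-0.127049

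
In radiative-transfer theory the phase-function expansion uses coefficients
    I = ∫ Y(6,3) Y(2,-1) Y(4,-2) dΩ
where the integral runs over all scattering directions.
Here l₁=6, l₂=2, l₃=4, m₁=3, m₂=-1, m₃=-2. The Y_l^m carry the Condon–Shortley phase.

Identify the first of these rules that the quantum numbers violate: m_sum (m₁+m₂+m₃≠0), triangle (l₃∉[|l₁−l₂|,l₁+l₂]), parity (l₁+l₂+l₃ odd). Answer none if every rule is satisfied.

none

azimuthal sum: 3 − 1 − 2 = 0  ✓
4 ≤ 4 ≤ 8 (triangle on l)  ✓
L = 6 + 2 + 4 = 12 (even)  ✓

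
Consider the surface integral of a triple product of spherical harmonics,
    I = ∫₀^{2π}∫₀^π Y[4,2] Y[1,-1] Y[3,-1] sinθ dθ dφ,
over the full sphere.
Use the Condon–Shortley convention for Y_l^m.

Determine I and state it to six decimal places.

Checks pass: Σm=0; 8 even; l₃=3∈[3,5].
(2·4+1)(2·1+1)(2·3+1) = 189
Δ: 2! 6! 0! / 9! → 1/252
sum: t=1:−1/36 = -1/36
3j²(4 1 3; 0 0 0) = Δ·Π!·Σ² = 4/63  (sign +1)
sum: t=0:+1/96 = 1/96
3j²(4 1 3; 2 -1 -1) = Δ·Π!·Σ² = 5/84  (sign +1)
combine: 4πI² = 189·4/63·5/84 = 5/7
take √, sign +1: I = 0.23841361

0.238414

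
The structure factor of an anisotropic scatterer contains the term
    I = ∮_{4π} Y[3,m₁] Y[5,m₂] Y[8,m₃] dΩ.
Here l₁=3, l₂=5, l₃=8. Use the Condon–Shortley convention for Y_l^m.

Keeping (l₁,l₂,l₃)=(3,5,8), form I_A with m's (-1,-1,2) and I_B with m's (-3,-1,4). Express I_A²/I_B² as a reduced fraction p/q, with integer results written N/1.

Shared (l₁,l₂,l₃)=(3,5,8): N and (l;000)² cancel in I_A²/I_B².
A: Δ = 0!·6!·10!/17! = 1/136136; Racah Σ t=0..0: t=0:+1/829440 = 1/829440; ⇒ 3j(3 5 8; -1 -1 2)² = 225/9724, sgn +1
B: Δ = 0!·6!·10!/17! = 1/136136; Racah Σ t=0..0: t=0:+1/12441600 = 1/12441600; ⇒ 3j(3 5 8; -3 -1 4)² = 3/442, sgn +1
I_A²/I_B² = (225/9724)/(3/442) = 75/22

75/22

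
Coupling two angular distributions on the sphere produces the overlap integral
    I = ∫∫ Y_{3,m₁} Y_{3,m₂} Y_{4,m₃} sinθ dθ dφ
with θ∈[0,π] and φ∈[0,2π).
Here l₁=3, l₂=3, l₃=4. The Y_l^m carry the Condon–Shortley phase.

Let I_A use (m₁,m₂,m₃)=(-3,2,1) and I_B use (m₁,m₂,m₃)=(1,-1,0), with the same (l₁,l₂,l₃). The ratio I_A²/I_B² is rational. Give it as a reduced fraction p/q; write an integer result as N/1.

Same 3,3,4: normalisation and zero-m 3j drop out of the ratio.
A: Δ: 2! 4! 4! / 11! → 1/34650; sum: t=2:+1/288 = 1/288; 3j²(3 3 4; -3 2 1) = Δ·Π!·Σ² = 5/231  (sign -1)
B: Δ: 2! 4! 4! / 11! → 1/34650; sum: t=0:+1/32 t=1:−1/36 t=2:+1/1152 = 5/1152; 3j²(3 3 4; 1 -1 0) = Δ·Π!·Σ² = 1/1386  (sign +1)
I_A²/I_B² = (5/231)/(1/1386) = 30/1

30/1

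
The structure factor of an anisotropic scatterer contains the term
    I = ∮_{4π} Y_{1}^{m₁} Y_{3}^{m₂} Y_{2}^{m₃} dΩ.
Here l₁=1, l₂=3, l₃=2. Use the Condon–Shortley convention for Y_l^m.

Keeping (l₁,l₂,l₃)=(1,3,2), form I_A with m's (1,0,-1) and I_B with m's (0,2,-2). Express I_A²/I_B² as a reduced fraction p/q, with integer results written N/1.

l's match ⇒ only the (l;m) 3-j factors differ between A and B.
A: triangle coeff Δ(1,3,2) = 1/105; Σ_t [0,0]: t=0:+1/12 = 1/12; (3j)²=1/35 [(1 3 2; 1 0 -1)], sign=-1
B: triangle coeff Δ(1,3,2) = 1/105; Σ_t [1,1]: t=1:−1/24 = -1/24; (3j)²=1/21 [(1 3 2; 0 2 -2)], sign=-1
I_A²/I_B² = (1/35)/(1/21) = 3/5

3/5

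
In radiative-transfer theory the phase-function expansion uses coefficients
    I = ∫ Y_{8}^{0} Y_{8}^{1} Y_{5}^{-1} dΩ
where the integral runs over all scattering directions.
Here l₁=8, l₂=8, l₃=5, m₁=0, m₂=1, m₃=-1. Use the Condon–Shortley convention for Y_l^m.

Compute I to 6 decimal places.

0.000000

l₁+l₂+l₃=21 is odd: 3j(l;000)=0 ⇒ I=0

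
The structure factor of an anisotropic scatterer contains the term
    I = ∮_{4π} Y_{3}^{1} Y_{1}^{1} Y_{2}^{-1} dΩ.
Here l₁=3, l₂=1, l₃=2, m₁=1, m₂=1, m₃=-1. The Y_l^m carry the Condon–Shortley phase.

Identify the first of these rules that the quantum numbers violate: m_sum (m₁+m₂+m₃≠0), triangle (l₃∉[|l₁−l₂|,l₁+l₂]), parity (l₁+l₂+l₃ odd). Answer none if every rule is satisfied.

m_sum

Σmᵢ = 1  ✗
l₃∈[|l₁−l₂|,l₁+l₂]=[2,4], have l₃=2
Σlᵢ = 6 ⇒ even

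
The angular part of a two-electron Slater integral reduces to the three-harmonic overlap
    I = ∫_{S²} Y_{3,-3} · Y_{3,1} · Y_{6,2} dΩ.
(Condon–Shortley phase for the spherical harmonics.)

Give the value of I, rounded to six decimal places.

0.062728

m-sum 0 ✓  L=12 even ✓  0≤6≤6 ✓
Π(2lᵢ+1) = 7×7×13 = 637
triangle coeff Δ(3,3,6) = 1/12012
Σ_t [0,0]: t=0:+1/1296 = 1/1296
(3j)²=100/3003 [(3 3 6; 0 0 0)], sign=+1
Σ_t [0,0]: t=0:+1/34560 = 1/34560
(3j)²=1/429 [(3 3 6; -3 1 2)], sign=+1
⇒ 4πI² = 700/14157
I = (+1)√(700/14157/(4π)) = 0.06272757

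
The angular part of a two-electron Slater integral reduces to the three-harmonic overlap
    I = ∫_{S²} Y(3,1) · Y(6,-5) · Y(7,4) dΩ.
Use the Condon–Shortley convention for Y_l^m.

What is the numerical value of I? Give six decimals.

-0.173403

m-sum 0 ✓  L=16 even ✓  3≤7≤9 ✓
Π(2lᵢ+1) = 7×13×15 = 1365
triangle coeff Δ(3,6,7) = 1/2042040
Σ_t [0,2]: t=0:+1/207360 t=1:−1/57600 t=2:+1/207360 = -1/129600
(3j)²=168/12155 [(3 6 7; 0 0 0)], sign=+1
Σ_t [0,1]: t=0:+1/2903040 t=1:−1/21772800 = 13/43545600
(3j)²=143/7140 [(3 6 7; 1 -5 4)], sign=-1
⇒ 4πI² = 546/1445
I = (-1)√(546/1445/(4π)) = -0.17340334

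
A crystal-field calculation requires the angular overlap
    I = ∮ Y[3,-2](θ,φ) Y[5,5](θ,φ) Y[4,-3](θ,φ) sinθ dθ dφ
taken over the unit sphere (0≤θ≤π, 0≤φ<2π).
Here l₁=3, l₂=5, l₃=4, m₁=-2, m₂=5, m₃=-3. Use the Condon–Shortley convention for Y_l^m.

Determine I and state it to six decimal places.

m-sum 0 ✓  L=12 even ✓  2≤4≤8 ✓
Π(2lᵢ+1) = 7×11×9 = 693
triangle coeff Δ(3,5,4) = 1/180180
Σ_t [1,3]: t=1:−1/576 t=2:+1/144 t=3:−1/576 = 1/288
(3j)²=20/1001 [(3 5 4; 0 0 0)], sign=+1
Σ_t [4,4]: t=4:+1/17280 = 1/17280
(3j)²=35/858 [(3 5 4; -2 5 -3)], sign=-1
⇒ 4πI² = 1050/1859
I = (-1)√(1050/1859/(4π)) = -0.21200691

-0.212007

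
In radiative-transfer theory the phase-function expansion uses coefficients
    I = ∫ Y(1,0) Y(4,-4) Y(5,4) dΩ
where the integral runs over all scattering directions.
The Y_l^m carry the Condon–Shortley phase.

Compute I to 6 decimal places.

0.147319

m-sum 0 ✓  L=10 even ✓  3≤5≤5 ✓
Π(2lᵢ+1) = 3×9×11 = 297
triangle coeff Δ(1,4,5) = 1/495
Σ_t [0,0]: t=0:+1/576 = 1/576
(3j)²=5/99 [(1 4 5; 0 0 0)], sign=-1
Σ_t [0,0]: t=0:+1/40320 = 1/40320
(3j)²=1/55 [(1 4 5; 0 -4 4)], sign=-1
⇒ 4πI² = 3/11
I = (+1)√(3/11/(4π)) = 0.14731920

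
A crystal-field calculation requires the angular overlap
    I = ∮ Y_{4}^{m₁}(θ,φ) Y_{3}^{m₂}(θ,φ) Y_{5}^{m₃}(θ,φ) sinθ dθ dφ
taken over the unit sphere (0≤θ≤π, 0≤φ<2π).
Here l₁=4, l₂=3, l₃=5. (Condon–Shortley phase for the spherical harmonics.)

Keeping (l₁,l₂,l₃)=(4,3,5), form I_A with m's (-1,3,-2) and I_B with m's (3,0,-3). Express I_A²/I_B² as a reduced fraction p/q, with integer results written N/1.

l's match ⇒ only the (l;m) 3-j factors differ between A and B.
A: triangle coeff Δ(4,3,5) = 1/180180; Σ_t [2,2]: t=2:+1/1728 = 1/1728; (3j)²=25/858 [(4 3 5; -1 3 -2)], sign=-1
B: triangle coeff Δ(4,3,5) = 1/180180; Σ_t [0,1]: t=0:+1/1440 t=1:−1/2880 = 1/2880; (3j)²=7/715 [(4 3 5; 3 0 -3)], sign=+1
I_A²/I_B² = (25/858)/(7/715) = 125/42

125/42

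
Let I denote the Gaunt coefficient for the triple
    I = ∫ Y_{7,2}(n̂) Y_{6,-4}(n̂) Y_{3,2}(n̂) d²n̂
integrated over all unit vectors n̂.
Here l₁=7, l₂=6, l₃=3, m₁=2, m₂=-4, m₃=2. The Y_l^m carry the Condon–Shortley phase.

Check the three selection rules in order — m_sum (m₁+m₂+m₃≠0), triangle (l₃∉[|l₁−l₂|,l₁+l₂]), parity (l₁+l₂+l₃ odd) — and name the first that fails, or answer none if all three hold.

azimuthal sum: 2 − 4 + 2 = 0  ✓
1 ≤ 3 ≤ 13 (triangle on l)  ✓
L = 7 + 6 + 3 = 16 (even)  ✓

none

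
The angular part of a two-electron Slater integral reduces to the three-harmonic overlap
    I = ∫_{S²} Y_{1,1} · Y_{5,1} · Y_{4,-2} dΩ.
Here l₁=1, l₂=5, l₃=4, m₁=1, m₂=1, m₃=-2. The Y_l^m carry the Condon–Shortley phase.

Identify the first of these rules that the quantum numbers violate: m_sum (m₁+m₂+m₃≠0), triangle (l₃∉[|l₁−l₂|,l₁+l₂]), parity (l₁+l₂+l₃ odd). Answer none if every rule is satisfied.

m₁+m₂+m₃ = 1 + 1 − 2 = 0  ✓
triangle: |1−5|=4 ≤ l₃=4 ≤ 1+5=6  ✓
parity: l₁+l₂+l₃ = 10 is even  ✓

none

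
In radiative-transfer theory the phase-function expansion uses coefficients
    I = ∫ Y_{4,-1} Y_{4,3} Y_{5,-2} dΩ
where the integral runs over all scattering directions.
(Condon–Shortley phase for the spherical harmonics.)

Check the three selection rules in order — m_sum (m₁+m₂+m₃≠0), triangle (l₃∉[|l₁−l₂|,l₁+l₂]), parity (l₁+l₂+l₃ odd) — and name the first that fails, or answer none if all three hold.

azimuthal sum: -1 + 3 − 2 = 0  ✓
0 ≤ 5 ≤ 8 (triangle on l)  ✓
L = 4 + 4 + 5 = 13 (odd)  ✗

parity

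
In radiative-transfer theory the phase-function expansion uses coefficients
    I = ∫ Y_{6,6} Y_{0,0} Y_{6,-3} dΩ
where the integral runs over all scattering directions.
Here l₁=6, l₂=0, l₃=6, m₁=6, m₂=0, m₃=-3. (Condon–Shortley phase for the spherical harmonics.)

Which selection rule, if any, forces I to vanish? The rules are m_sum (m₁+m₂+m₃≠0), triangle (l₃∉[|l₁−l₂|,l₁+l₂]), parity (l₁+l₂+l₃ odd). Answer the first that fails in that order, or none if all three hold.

m_sum

m₁+m₂+m₃ = 6 + 0 − 3 = 3  ✗
triangle: |6−0|=6 ≤ l₃=6 ≤ 6+0=6
parity: l₁+l₂+l₃ = 12 is even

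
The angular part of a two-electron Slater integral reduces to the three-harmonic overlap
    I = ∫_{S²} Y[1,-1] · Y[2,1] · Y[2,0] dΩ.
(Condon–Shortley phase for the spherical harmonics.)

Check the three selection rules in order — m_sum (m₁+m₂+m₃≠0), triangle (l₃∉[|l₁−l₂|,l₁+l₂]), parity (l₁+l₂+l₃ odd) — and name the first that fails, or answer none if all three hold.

Σmᵢ = 0  ✓
l₃∈[|l₁−l₂|,l₁+l₂]=[1,3], have l₃=2  ✓
Σlᵢ = 5 ⇒ odd  ✗

parity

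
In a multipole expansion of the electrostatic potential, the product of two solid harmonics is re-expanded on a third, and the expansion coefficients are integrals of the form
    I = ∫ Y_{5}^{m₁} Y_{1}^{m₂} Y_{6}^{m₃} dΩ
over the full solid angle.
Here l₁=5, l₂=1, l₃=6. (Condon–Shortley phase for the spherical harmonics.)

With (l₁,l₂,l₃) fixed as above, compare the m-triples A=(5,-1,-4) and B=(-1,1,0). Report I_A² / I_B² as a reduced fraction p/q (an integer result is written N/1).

1/15

Same 5,1,6: normalisation and zero-m 3j drop out of the ratio.
A: Δ: 0! 10! 2! / 13! → 1/858; sum: t=0:+1/7257600 = 1/7257600; 3j²(5 1 6; 5 -1 -4) = Δ·Π!·Σ² = 1/858  (sign +1)
B: Δ: 0! 10! 2! / 13! → 1/858; sum: t=0:+1/34560 = 1/34560; 3j²(5 1 6; -1 1 0) = Δ·Π!·Σ² = 5/286  (sign +1)
I_A²/I_B² = (1/858)/(5/286) = 1/15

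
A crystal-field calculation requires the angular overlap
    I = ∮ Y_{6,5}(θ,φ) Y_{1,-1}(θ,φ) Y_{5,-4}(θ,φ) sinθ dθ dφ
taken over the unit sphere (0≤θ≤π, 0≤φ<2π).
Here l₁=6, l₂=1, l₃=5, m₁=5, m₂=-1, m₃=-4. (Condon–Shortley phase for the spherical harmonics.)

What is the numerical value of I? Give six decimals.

-0.303018

Checks pass: Σm=0; 12 even; l₃=5∈[5,7].
(2·6+1)(2·1+1)(2·5+1) = 429
Δ: 2! 10! 0! / 13! → 1/858
sum: t=1:−1/14400 = -1/14400
3j²(6 1 5; 0 0 0) = Δ·Π!·Σ² = 6/143  (sign +1)
sum: t=0:+1/725760 = 1/725760
3j²(6 1 5; 5 -1 -4) = Δ·Π!·Σ² = 5/78  (sign -1)
combine: 4πI² = 429·6/143·5/78 = 15/13
take √, sign -1: I = -0.30301841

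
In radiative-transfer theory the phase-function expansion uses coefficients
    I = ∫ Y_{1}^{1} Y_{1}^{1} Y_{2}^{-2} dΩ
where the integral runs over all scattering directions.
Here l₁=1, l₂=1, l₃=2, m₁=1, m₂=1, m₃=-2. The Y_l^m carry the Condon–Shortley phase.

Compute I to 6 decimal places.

Rules hold: Σm=0, L=4 even, 0≤2≤2.
N = 3·3·5 = 45
Δ = 0!·2!·2!/5! = 1/30
Racah Σ t=0..0: t=0:+1/1 = 1/1
⇒ 3j(1 1 2; 0 0 0)² = 2/15, sgn +1
Racah Σ t=0..0: t=0:+1/4 = 1/4
⇒ 3j(1 1 2; 1 1 -2)² = 1/5, sgn +1
4πI² = N·(3j₀)²·(3jₘ)² = 6/5
I = +1·√(1.2/4π) = 0.30901936

0.309019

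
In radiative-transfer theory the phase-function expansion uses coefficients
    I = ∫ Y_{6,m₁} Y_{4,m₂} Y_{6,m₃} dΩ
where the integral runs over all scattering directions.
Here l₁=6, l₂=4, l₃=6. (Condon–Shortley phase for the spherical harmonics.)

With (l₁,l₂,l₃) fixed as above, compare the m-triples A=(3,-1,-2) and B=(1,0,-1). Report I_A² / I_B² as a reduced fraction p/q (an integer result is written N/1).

l's match ⇒ only the (l;m) 3-j factors differ between A and B.
A: triangle coeff Δ(6,4,6) = 1/15315300; Σ_t [0,3]: t=0:+1/103680 t=1:−1/34560 t=2:+1/120960 t=3:−1/5806080 = -13/1161216; (3j)²=65/5236 [(6 4 6; 3 -1 -2)], sign=-1
B: triangle coeff Δ(6,4,6) = 1/15315300; Σ_t [0,4]: t=0:+1/414720 t=1:−1/20736 t=2:+1/11520 t=3:−1/51840 t=4:+1/2903040 = 1/45360; (3j)²=1024/153153 [(6 4 6; 1 0 -1)], sign=-1
I_A²/I_B² = (65/5236)/(1024/153153) = 7605/4096

7605/4096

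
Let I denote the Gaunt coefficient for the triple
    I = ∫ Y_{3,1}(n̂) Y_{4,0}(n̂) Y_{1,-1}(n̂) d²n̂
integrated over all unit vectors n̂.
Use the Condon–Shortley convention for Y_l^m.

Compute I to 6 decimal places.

Checks pass: Σm=0; 8 even; l₃=1∈[1,7].
(2·3+1)(2·4+1)(2·1+1) = 189
Δ: 6! 0! 2! / 9! → 1/252
sum: t=3:−1/36 = -1/36
3j²(3 4 1; 0 0 0) = Δ·Π!·Σ² = 4/63  (sign +1)
sum: t=2:+1/96 = 1/96
3j²(3 4 1; 1 0 -1) = Δ·Π!·Σ² = 1/42  (sign +1)
combine: 4πI² = 189·4/63·1/42 = 2/7
take √, sign +1: I = 0.15078601

0.150786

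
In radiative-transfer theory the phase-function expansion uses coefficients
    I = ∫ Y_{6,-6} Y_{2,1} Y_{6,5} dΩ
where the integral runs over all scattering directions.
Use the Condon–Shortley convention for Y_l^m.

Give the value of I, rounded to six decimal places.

Rules hold: Σm=0, L=14 even, 4≤6≤8.
N = 13·5·13 = 845
Δ = 2!·10!·2!/15! = 1/90090
Racah Σ t=0..2: t=0:+1/69120 t=1:−1/14400 t=2:+1/69120 = -7/172800
⇒ 3j(6 2 6; 0 0 0)² = 14/715, sgn -1
Racah Σ t=2..2: t=2:+1/7257600 = 1/7257600
⇒ 3j(6 2 6; -6 1 5)² = 11/455, sgn -1
4πI² = N·(3j₀)²·(3jₘ)² = 2/5
I = +1·√(0.4/4π) = 0.17841241

0.178412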